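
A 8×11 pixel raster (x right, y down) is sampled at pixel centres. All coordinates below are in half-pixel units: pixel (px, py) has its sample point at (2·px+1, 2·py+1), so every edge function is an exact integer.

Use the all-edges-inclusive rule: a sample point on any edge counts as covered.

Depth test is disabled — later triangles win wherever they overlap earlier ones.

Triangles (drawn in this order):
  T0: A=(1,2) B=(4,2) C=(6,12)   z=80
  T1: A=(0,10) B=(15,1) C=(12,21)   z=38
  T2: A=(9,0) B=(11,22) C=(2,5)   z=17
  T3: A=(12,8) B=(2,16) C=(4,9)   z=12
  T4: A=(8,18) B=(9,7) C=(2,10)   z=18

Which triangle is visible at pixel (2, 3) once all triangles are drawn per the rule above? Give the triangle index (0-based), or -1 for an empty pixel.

T0:
  2·area = 30
  edge (1, 2)→(4, 2): d=(3,0) inclusive
  edge (4, 2)→(6, 12): d=(2,10) inclusive
  edge (6, 12)→(1, 2): d=(-5,-10) inclusive
    (1,1)@(3, 3): e=[3,12,15] → #
    (2,1)@(5, 3): e=[3,-8,35] → ·
    (1,2)@(3, 5): e=[9,16,5] → #
    (2,2)@(5, 5): e=[9,-4,25] → ·
    (1,3)@(3, 7): e=[15,20,-5] → ·
    (2,3)@(5, 7): e=[15,0,15] → #  [on edge]
    (3,3)@(7, 7): e=[15,-20,35] → ·
    (2,4)@(5, 9): e=[21,4,5] → #
    (3,4)@(7, 9): e=[21,-16,25] → ·
    (2,5)@(5, 11): e=[27,8,-5] → ·
    (3,8)@(7, 17): e=[45,0,-15] → ·  [on edge]
  covered (4 px):
    · · · · · · · ·
    · # · · · · · ·
    · # · · · · · ·
    · · # · · · · ·
    · · # · · · · ·
    · · · · · · · ·
    · · · · · · · ·
    · · · · · · · ·
    · · · · · · · ·
    · · · · · · · ·
    · · · · · · · ·
T1:
  2·area = 273
  edge (0, 10)→(15, 1): d=(15,-9) inclusive
  edge (15, 1)→(12, 21): d=(-3,20) inclusive
  edge (12, 21)→(0, 10): d=(-12,-11) inclusive
    (7,0)@(15, 1): e=[0,0,273] → #  [on edge]
    (6,1)@(13, 3): e=[12,34,227] → #
    (7,1)@(15, 3): e=[30,-6,249] → ·
    (4,2)@(9, 5): e=[6,108,159] → #
    (5,2)@(11, 5): e=[24,68,181] → #
    (7,2)@(15, 5): e=[60,-12,225] → ·
    (2,3)@(5, 7): e=[0,182,91] → #  [on edge]
    (3,3)@(7, 7): e=[18,142,113] → #
    (7,3)@(15, 7): e=[90,-18,201] → ·
    (1,4)@(3, 9): e=[12,216,45] → #
    (7,4)@(15, 9): e=[120,-24,177] → ·
    (1,5)@(3, 11): e=[42,210,21] → #
  covered (33 px):
    · · · · · · · #
    · · · · · · # ·
    · · · · # # # ·
    · · # # # # # ·
    · # # # # # # ·
    · # # # # # # ·
    · · # # # # # ·
    · · · # # # · ·
    · · · · # # · ·
    · · · · · # · ·
    · · · · · · · ·
T2:
  2·area = 164
  edge (9, 0)→(11, 22): d=(2,22) inclusive
  edge (11, 22)→(2, 5): d=(-9,-17) inclusive
  edge (2, 5)→(9, 0): d=(7,-5) inclusive
    (4,0)@(9, 1): e=[2,155,7] → #
    (5,0)@(11, 1): e=[-42,189,17] → ·
    (2,1)@(5, 3): e=[94,69,1] → #
    (3,1)@(7, 3): e=[50,103,11] → #
    (5,1)@(11, 3): e=[-38,171,31] → ·
    (1,2)@(3, 5): e=[142,17,5] → #
    (5,2)@(11, 5): e=[-34,153,45] → ·
    (1,3)@(3, 7): e=[146,-1,19] → ·
    (2,3)@(5, 7): e=[102,33,29] → #
    (5,3)@(11, 7): e=[-30,135,59] → ·
    (2,4)@(5, 9): e=[106,15,43] → #
    (5,4)@(11, 9): e=[-26,117,73] → ·
  covered (20 px):
    · · · · # · · ·
    · · # # # · · ·
    · # # # # · · ·
    · · # # # · · ·
    · · # # # · · ·
    · · · # # · · ·
    · · · # # · · ·
    · · · · # · · ·
    · · · · # · · ·
    · · · · · · · ·
    · · · · · · · ·
T3:
  2·area = 54
  edge (12, 8)→(2, 16): d=(-10,8) inclusive
  edge (2, 16)→(4, 9): d=(2,-7) inclusive
  edge (4, 9)→(12, 8): d=(8,-1) inclusive
    (2,4)@(5, 9): e=[46,7,1] → #
    (3,4)@(7, 9): e=[30,21,3] → #
    (4,4)@(9, 9): e=[14,35,5] → #
    (5,4)@(11, 9): e=[-2,49,7] → ·
    (2,5)@(5, 11): e=[26,11,17] → #
    (4,5)@(9, 11): e=[-6,39,21] → ·
    (1,6)@(3, 13): e=[22,1,31] → #
    (3,6)@(7, 13): e=[-10,29,35] → ·
    (1,7)@(3, 15): e=[2,5,47] → #
    (2,7)@(5, 15): e=[-14,19,49] → ·
    (1,8)@(3, 17): e=[-18,9,63] → ·
  covered (8 px):
    · · · · · · · ·
    · · · · · · · ·
    · · · · · · · ·
    · · · · · · · ·
    · · # # # · · ·
    · · # # · · · ·
    · # # · · · · ·
    · # · · · · · ·
    · · · · · · · ·
    · · · · · · · ·
    · · · · · · · ·
T4:
  2·area = 74  (B↔C swapped to make it positive)
  edge (8, 18)→(2, 10): d=(-6,-8) inclusive
  edge (2, 10)→(9, 7): d=(7,-3) inclusive
  edge (9, 7)→(8, 18): d=(-1,11) inclusive
    (4,3)@(9, 7): e=[74,0,0] → #  [on edge]
    (5,3)@(11, 7): e=[90,6,-22] → ·
    (2,4)@(5, 9): e=[30,2,42] → #
    (3,4)@(7, 9): e=[46,8,20] → #
    (4,4)@(9, 9): e=[62,14,-2] → ·
    (1,5)@(3, 11): e=[2,10,62] → #
    (4,5)@(9, 11): e=[50,28,-4] → ·
    (1,6)@(3, 13): e=[-10,24,60] → ·
    (2,6)@(5, 13): e=[6,30,38] → #
    (4,6)@(9, 13): e=[38,42,-6] → ·
    (2,7)@(5, 15): e=[-6,44,36] → ·
    (3,7)@(7, 15): e=[10,50,14] → #
  covered (9 px):
    · · · · · · · ·
    · · · · · · · ·
    · · · · · · · ·
    · · · · # · · ·
    · · # # · · · ·
    · # # # · · · ·
    · · # # · · · ·
    · · · # · · · ·
    · · · · · · · ·
    · · · · · · · ·
    · · · · · · · ·

Z-buffer (winner per pixel, '.' = empty):
  . . . . 2 . . 1
  . 0 2 2 2 . 1 .
  . 2 2 2 2 1 1 .
  . . 2 2 4 1 1 .
  . 1 4 4 3 1 1 .
  . 4 4 4 2 1 1 .
  . 3 4 4 2 1 1 .
  . 3 . 4 2 1 . .
  . . . . 2 1 . .
  . . . . . 1 . .
  . . . . . . . .

Final: 2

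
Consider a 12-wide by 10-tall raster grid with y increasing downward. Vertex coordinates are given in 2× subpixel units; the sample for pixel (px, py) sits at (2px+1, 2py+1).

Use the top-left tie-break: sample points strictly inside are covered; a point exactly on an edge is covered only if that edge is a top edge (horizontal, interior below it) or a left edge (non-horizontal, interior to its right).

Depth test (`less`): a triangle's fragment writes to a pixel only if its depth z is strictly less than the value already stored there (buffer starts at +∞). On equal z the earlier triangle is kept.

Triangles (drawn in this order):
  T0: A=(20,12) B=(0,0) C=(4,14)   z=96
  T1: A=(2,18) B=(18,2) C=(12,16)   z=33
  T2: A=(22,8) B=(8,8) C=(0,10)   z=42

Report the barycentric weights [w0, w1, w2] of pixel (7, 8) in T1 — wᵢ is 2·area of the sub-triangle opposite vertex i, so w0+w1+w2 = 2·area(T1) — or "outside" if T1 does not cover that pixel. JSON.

T0:
  2·area = 232  (B↔C swapped to make it positive)
  edge (20, 12)→(4, 14): d=(-16,2) right/bottom  bias=-1
  edge (4, 14)→(0, 0): d=(-4,-14) top-left  bias=+0
  edge (0, 0)→(20, 12): d=(20,12) right/bottom  bias=-1
    (0,0)@(1, 1): e=[214,10,8] → █
    (1,0)@(3, 1): e=[210,38,-16] → ·
    (0,1)@(1, 3): e=[182,2,48] → █
    (1,1)@(3, 3): e=[178,30,24] → █
    (2,1)@(5, 3): e=[174,58,0] → ·  [on edge]
    (0,2)@(1, 5): e=[150,-6,88] → ·
    (1,2)@(3, 5): e=[146,22,64] → █
    (2,2)@(5, 5): e=[142,50,40] → █
    (3,2)@(7, 5): e=[138,78,16] → █
    (4,2)@(9, 5): e=[134,106,-8] → ·
    (1,3)@(3, 7): e=[114,14,104] → █
    (4,3)@(9, 7): e=[102,98,32] → █
    (7,4)@(15, 9): e=[58,174,0] → ·  [on edge]
  covered (28 px):
    █ · · · · · · · · · · ·
    █ █ · · · · · · · · · ·
    · █ █ █ · · · · · · · ·
    · █ █ █ █ █ · · · · · ·
    · █ █ █ █ █ █ · · · · ·
    · · █ █ █ █ █ █ █ · · ·
    · · █ █ █ █ · · · · · ·
    · · · · · · · · · · · ·
    · · · · · · · · · · · ·
    · · · · · · · · · · · ·
T1:
  2·area = 128
  edge (2, 18)→(18, 2): d=(16,-16) top-left  bias=+0
  edge (18, 2)→(12, 16): d=(-6,14) right/bottom  bias=-1
  edge (12, 16)→(2, 18): d=(-10,2) right/bottom  bias=-1
    (9,0)@(19, 1): e=[0,-8,136] → ·  [on edge]
    (8,1)@(17, 3): e=[0,8,120] → █  [on edge]
    (9,1)@(19, 3): e=[32,-20,116] → ·
    (7,2)@(15, 5): e=[0,24,104] → █  [on edge]
    (8,2)@(17, 5): e=[32,-4,100] → ·
    (6,3)@(13, 7): e=[0,40,88] → █  [on edge]
    (8,3)@(17, 7): e=[64,-16,80] → ·
    (5,4)@(11, 9): e=[0,56,72] → █  [on edge]
    (7,4)@(15, 9): e=[64,0,64] → ·  [on edge]
    (4,5)@(9, 11): e=[0,72,56] → █  [on edge]
    (7,5)@(15, 11): e=[96,-12,44] → ·
    (3,6)@(7, 13): e=[0,88,40] → █  [on edge]
    (2,7)@(5, 15): e=[0,104,24] → █  [on edge]
    (8,7)@(17, 15): e=[192,-64,0] → ·  [on edge]
    (1,8)@(3, 17): e=[0,120,8] → █  [on edge]
    (3,8)@(7, 17): e=[64,64,0] → ·  [on edge]
    (0,9)@(1, 19): e=[0,136,-8] → ·  [on edge]
  covered (19 px):
    · · · · · · · · · · · ·
    · · · · · · · · █ · · ·
    · · · · · · · █ · · · ·
    · · · · · · █ █ · · · ·
    · · · · · █ █ · · · · ·
    · · · · █ █ █ · · · · ·
    · · · █ █ █ █ · · · · ·
    · · █ █ █ █ · · · · · ·
    · █ █ · · · · · · · · ·
    · · · · · · · · · · · ·
T2:
  2·area = 28  (B↔C swapped to make it positive)
  edge (22, 8)→(0, 10): d=(-22,2) right/bottom  bias=-1
  edge (0, 10)→(8, 8): d=(8,-2) top-left  bias=+0
  edge (8, 8)→(22, 8): d=(14,0) top-left  bias=+0
    (2,4)@(5, 9): e=[12,2,14] → █
    (3,4)@(7, 9): e=[8,6,14] → █
    (4,4)@(9, 9): e=[4,10,14] → █
    (5,4)@(11, 9): e=[0,14,14] → ·  [on edge]
    (2,5)@(5, 11): e=[-32,18,42] → ·
    (3,5)@(7, 11): e=[-36,22,42] → ·
    (4,5)@(9, 11): e=[-40,26,42] → ·
  covered (3 px):
    · · · · · · · · · · · ·
    · · · · · · · · · · · ·
    · · · · · · · · · · · ·
    · · · · · · · · · · · ·
    · · █ █ █ · · · · · · ·
    · · · · · · · · · · · ·
    · · · · · · · · · · · ·
    · · · · · · · · · · · ·
    · · · · · · · · · · · ·
    · · · · · · · · · · · ·

Result: "outside"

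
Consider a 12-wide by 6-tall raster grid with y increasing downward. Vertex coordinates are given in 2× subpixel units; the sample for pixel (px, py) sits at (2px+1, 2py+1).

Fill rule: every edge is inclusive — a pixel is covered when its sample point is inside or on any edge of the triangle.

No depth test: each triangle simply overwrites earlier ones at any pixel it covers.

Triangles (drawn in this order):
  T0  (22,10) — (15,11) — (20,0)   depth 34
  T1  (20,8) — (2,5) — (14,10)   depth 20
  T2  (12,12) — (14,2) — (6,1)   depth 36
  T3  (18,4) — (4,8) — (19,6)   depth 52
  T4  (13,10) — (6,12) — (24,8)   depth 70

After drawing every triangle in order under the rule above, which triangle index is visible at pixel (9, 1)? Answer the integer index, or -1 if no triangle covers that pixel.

T0:
  2·area = 72
  edge (22, 10)→(15, 11): d=(-7,1) inclusive
  edge (15, 11)→(20, 0): d=(5,-11) inclusive
  edge (20, 0)→(22, 10): d=(2,10) inclusive
    (9,1)@(19, 3): e=[52,4,16] → █
    (10,1)@(21, 3): e=[50,26,-4] → ·
    (9,2)@(19, 5): e=[38,14,20] → █
    (10,2)@(21, 5): e=[36,36,0] → █  [on edge]
    (11,2)@(23, 5): e=[34,58,-20] → ·
    (8,3)@(17, 7): e=[26,2,44] → █
    (11,3)@(23, 7): e=[20,68,-16] → ·
    (8,4)@(17, 9): e=[12,12,48] → █
    (11,4)@(23, 9): e=[6,78,-12] → ·
    (7,5)@(15, 11): e=[0,0,72] → █  [on edge]
    (8,5)@(17, 11): e=[-2,22,52] → ·
    (9,5)@(19, 11): e=[-4,44,32] → ·
  covered (10 px):
    · · · · · · · · · · · ·
    · · · · · · · · · █ · ·
    · · · · · · · · · █ █ ·
    · · · · · · · · █ █ █ ·
    · · · · · · · · █ █ █ ·
    · · · · · · · █ · · · ·
T1:
  2·area = 54  (B↔C swapped to make it positive)
  edge (20, 8)→(14, 10): d=(-6,2) inclusive
  edge (14, 10)→(2, 5): d=(-12,-5) inclusive
  edge (2, 5)→(20, 8): d=(18,3) inclusive
    (3,3)@(7, 7): e=[32,1,21] → █
    (4,3)@(9, 7): e=[28,11,15] → █
    (5,3)@(11, 7): e=[24,21,9] → █
    (6,3)@(13, 7): e=[20,31,3] → █
    (7,3)@(15, 7): e=[16,41,-3] → ·
    (11,3)@(23, 7): e=[0,81,-27] → ·  [on edge]
    (3,4)@(7, 9): e=[20,-23,57] → ·
    (4,4)@(9, 9): e=[16,-13,51] → ·
    (5,4)@(11, 9): e=[12,-3,45] → ·
    (6,4)@(13, 9): e=[8,7,39] → █
    (7,4)@(15, 9): e=[4,17,33] → █
    (8,4)@(17, 9): e=[0,27,27] → █  [on edge]
    (5,5)@(11, 11): e=[0,-27,81] → ·  [on edge]
  covered (7 px):
    · · · · · · · · · · · ·
    · · · · · · · · · · · ·
    · · · · · · · · · · · ·
    · · · █ █ █ █ · · · · ·
    · · · · · · █ █ █ · · ·
    · · · · · · · · · · · ·
T2:
  2·area = 82  (B↔C swapped to make it positive)
  edge (12, 12)→(6, 1): d=(-6,-11) inclusive
  edge (6, 1)→(14, 2): d=(8,1) inclusive
  edge (14, 2)→(12, 12): d=(-2,10) inclusive
    (4,1)@(9, 3): e=[21,13,48] → █
    (5,1)@(11, 3): e=[43,11,28] → █
    (6,1)@(13, 3): e=[65,9,8] → █
    (7,1)@(15, 3): e=[87,7,-12] → ·
    (4,2)@(9, 5): e=[9,29,44] → █
    (7,2)@(15, 5): e=[75,23,-16] → ·
    (4,3)@(9, 7): e=[-3,45,40] → ·
    (5,3)@(11, 7): e=[19,43,20] → █
    (6,3)@(13, 7): e=[41,41,0] → █  [on edge]
    (7,3)@(15, 7): e=[63,39,-20] → ·
    (5,4)@(11, 9): e=[7,59,16] → █
    (6,4)@(13, 9): e=[29,57,-4] → ·
  covered (9 px):
    · · · · · · · · · · · ·
    · · · · █ █ █ · · · · ·
    · · · · █ █ █ · · · · ·
    · · · · · █ █ · · · · ·
    · · · · · █ · · · · · ·
    · · · · · · · · · · · ·
T3:
  2·area = 32  (B↔C swapped to make it positive)
  edge (18, 4)→(19, 6): d=(1,2) inclusive
  edge (19, 6)→(4, 8): d=(-15,2) inclusive
  edge (4, 8)→(18, 4): d=(14,-4) inclusive
    (7,2)@(15, 5): e=[7,23,2] → █
    (8,2)@(17, 5): e=[3,19,10] → █
    (9,2)@(19, 5): e=[-1,15,18] → ·
    (4,3)@(9, 7): e=[21,5,6] → █
    (5,3)@(11, 7): e=[17,1,14] → █
    (6,3)@(13, 7): e=[13,-3,22] → ·
    (7,3)@(15, 7): e=[9,-7,30] → ·
    (8,3)@(17, 7): e=[5,-11,38] → ·
    (4,4)@(9, 9): e=[23,-25,34] → ·
    (5,4)@(11, 9): e=[19,-29,42] → ·
  covered (4 px):
    · · · · · · · · · · · ·
    · · · · · · · · · · · ·
    · · · · · · · █ █ · · ·
    · · · · █ █ · · · · · ·
    · · · · · · · · · · · ·
    · · · · · · · · · · · ·
T4:
  2·area = 8  (B↔C swapped to make it positive)
  edge (13, 10)→(24, 8): d=(11,-2) inclusive
  edge (24, 8)→(6, 12): d=(-18,4) inclusive
  edge (6, 12)→(13, 10): d=(7,-2) inclusive
    (9,4)@(19, 9): e=[1,2,5] → █
    (10,4)@(21, 9): e=[5,-6,9] → ·
    (9,5)@(19, 11): e=[23,-34,19] → ·
  covered (1 px):
    · · · · · · · · · · · ·
    · · · · · · · · · · · ·
    · · · · · · · · · · · ·
    · · · · · · · · · · · ·
    · · · · · · · · · █ · ·
    · · · · · · · · · · · ·

Z-buffer (winner per pixel, '.' = empty):
  . . . . . . . . . . . .
  . . . . 2 2 2 . . 0 . .
  . . . . 2 2 2 3 3 0 0 .
  . . . 1 3 3 2 . 0 0 0 .
  . . . . . 2 1 1 1 4 0 .
  . . . . . . . 0 . . . .

Answer: 0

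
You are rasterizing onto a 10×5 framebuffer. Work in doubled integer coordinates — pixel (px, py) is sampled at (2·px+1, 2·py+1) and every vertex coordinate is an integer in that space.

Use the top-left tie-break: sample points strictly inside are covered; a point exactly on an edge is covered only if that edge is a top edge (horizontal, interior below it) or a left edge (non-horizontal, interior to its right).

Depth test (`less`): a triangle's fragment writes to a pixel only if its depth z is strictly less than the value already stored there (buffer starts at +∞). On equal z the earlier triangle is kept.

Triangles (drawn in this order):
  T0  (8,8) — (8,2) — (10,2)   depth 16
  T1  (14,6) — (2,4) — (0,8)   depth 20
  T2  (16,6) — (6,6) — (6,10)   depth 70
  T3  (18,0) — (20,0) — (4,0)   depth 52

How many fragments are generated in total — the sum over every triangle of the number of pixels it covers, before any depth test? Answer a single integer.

T0:
  2·area = 12
  edge (8, 8)→(8, 2): d=(0,-6) top-left  bias=+0
  edge (8, 2)→(10, 2): d=(2,0) top-left  bias=+0
  edge (10, 2)→(8, 8): d=(-2,6) right/bottom  bias=-1
    (4,1)@(9, 3): e=[6,2,4] → X
    (5,1)@(11, 3): e=[18,2,-8] → .
    (4,2)@(9, 5): e=[6,6,0] → .  [on edge]
  covered (1 px):
    . . . . . . . . . .
    . . . . X . . . . .
    . . . . . . . . . .
    . . . . . . . . . .
    . . . . . . . . . .
T1:
  2·area = 52  (B↔C swapped to make it positive)
  edge (14, 6)→(0, 8): d=(-14,2) right/bottom  bias=-1
  edge (0, 8)→(2, 4): d=(2,-4) top-left  bias=+0
  edge (2, 4)→(14, 6): d=(12,2) right/bottom  bias=-1
    (1,2)@(3, 5): e=[36,6,10] → X
    (2,2)@(5, 5): e=[32,14,6] → X
    (3,2)@(7, 5): e=[28,22,2] → X
    (4,2)@(9, 5): e=[24,30,-2] → .
    (0,3)@(1, 7): e=[12,2,38] → X
    (3,3)@(7, 7): e=[0,26,26] → .  [on edge]
    (0,4)@(1, 9): e=[-16,6,62] → .
    (1,4)@(3, 9): e=[-20,14,58] → .
    (2,4)@(5, 9): e=[-24,22,54] → .
  covered (6 px):
    . . . . . . . . . .
    . . . . . . . . . .
    . X X X . . . . . .
    X X X . . . . . . .
    . . . . . . . . . .
T2:
  2·area = 40  (B↔C swapped to make it positive)
  edge (16, 6)→(6, 10): d=(-10,4) right/bottom  bias=-1
  edge (6, 10)→(6, 6): d=(0,-4) top-left  bias=+0
  edge (6, 6)→(16, 6): d=(10,0) top-left  bias=+0
    (3,3)@(7, 7): e=[26,4,10] → X
    (4,3)@(9, 7): e=[18,12,10] → X
    (5,3)@(11, 7): e=[10,20,10] → X
    (6,3)@(13, 7): e=[2,28,10] → X
    (7,3)@(15, 7): e=[-6,36,10] → .
    (3,4)@(7, 9): e=[6,4,30] → X
    (4,4)@(9, 9): e=[-2,12,30] → .
    (5,4)@(11, 9): e=[-10,20,30] → .
    (6,4)@(13, 9): e=[-18,28,30] → .
  covered (5 px):
    . . . . . . . . . .
    . . . . . . . . . .
    . . . . . . . . . .
    . . . X X X X . . .
    . . . X . . . . . .
T3:
  degenerate (2·area = 0) — covers nothing

Result: 12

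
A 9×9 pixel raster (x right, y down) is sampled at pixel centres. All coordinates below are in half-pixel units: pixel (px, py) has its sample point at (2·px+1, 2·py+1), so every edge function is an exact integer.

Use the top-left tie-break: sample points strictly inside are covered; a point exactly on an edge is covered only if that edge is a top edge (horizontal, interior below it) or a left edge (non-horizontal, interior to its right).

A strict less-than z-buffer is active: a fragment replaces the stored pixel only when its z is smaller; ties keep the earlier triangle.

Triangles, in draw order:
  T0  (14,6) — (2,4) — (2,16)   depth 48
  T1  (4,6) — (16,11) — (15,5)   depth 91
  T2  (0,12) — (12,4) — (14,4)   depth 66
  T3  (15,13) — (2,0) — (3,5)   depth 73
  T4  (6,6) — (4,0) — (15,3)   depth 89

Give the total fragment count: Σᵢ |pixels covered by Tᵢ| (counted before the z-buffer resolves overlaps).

T0:
  2·area = 144  (B↔C swapped to make it positive)
  edge (14, 6)→(2, 16): d=(-12,10) right/bottom  bias=-1
  edge (2, 16)→(2, 4): d=(0,-12) top-left  bias=+0
  edge (2, 4)→(14, 6): d=(12,2) right/bottom  bias=-1
    (1,2)@(3, 5): e=[122,12,10] → X
    (2,2)@(5, 5): e=[102,36,6] → X
    (3,2)@(7, 5): e=[82,60,2] → X
    (4,2)@(9, 5): e=[62,84,-2] → .
    (1,3)@(3, 7): e=[98,12,34] → X
    (4,3)@(9, 7): e=[38,84,22] → X
    (5,3)@(11, 7): e=[18,108,18] → X
    (6,3)@(13, 7): e=[-2,132,14] → .
    (1,4)@(3, 9): e=[74,12,58] → X
    (5,4)@(11, 9): e=[-6,108,42] → .
    (1,5)@(3, 11): e=[50,12,82] → X
    (4,5)@(9, 11): e=[-10,84,70] → .
  covered (18 px):
    . . . . . . . . .
    . . . . . . . . .
    . X X X . . . . .
    . X X X X X . . .
    . X X X X . . . .
    . X X X . . . . .
    . X X . . . . . .
    . X . . . . . . .
    . . . . . . . . .
T1:
  2·area = 67  (B↔C swapped to make it positive)
  edge (4, 6)→(15, 5): d=(11,-1) top-left  bias=+0
  edge (15, 5)→(16, 11): d=(1,6) right/bottom  bias=-1
  edge (16, 11)→(4, 6): d=(-12,-5) top-left  bias=+0
    (7,2)@(15, 5): e=[0,0,67] → .  [on edge]
    (3,3)@(7, 7): e=[14,50,3] → X
    (4,3)@(9, 7): e=[16,38,13] → X
    (5,3)@(11, 7): e=[18,26,23] → X
    (6,3)@(13, 7): e=[20,14,33] → X
    (7,3)@(15, 7): e=[22,2,43] → X
    (8,3)@(17, 7): e=[24,-10,53] → .
    (3,4)@(7, 9): e=[36,52,-21] → .
    (4,4)@(9, 9): e=[38,40,-11] → .
    (5,4)@(11, 9): e=[40,28,-1] → .
    (6,4)@(13, 9): e=[42,16,9] → X
    (8,4)@(17, 9): e=[46,-8,29] → .
    (8,8)@(17, 17): e=[134,0,-67] → .  [on edge]
  covered (7 px):
    . . . . . . . . .
    . . . . . . . . .
    . . . . . . . . .
    . . . X X X X X .
    . . . . . . X X .
    . . . . . . . . .
    . . . . . . . . .
    . . . . . . . . .
    . . . . . . . . .
T2:
  2·area = 16
  edge (0, 12)→(12, 4): d=(12,-8) top-left  bias=+0
  edge (12, 4)→(14, 4): d=(2,0) top-left  bias=+0
  edge (14, 4)→(0, 12): d=(-14,8) right/bottom  bias=-1
    (5,2)@(11, 5): e=[4,2,10] → X
    (6,2)@(13, 5): e=[20,2,-6] → .
    (5,3)@(11, 7): e=[28,6,-18] → .
    (2,4)@(5, 9): e=[4,10,2] → X
    (3,4)@(7, 9): e=[20,10,-14] → .
    (2,5)@(5, 11): e=[28,14,-26] → .
  covered (2 px):
    . . . . . . . . .
    . . . . . . . . .
    . . . . . X . . .
    . . . . . . . . .
    . . X . . . . . .
    . . . . . . . . .
    . . . . . . . . .
    . . . . . . . . .
    . . . . . . . . .
T3:
  2·area = 52  (B↔C swapped to make it positive)
  edge (15, 13)→(3, 5): d=(-12,-8) top-left  bias=+0
  edge (3, 5)→(2, 0): d=(-1,-5) top-left  bias=+0
  edge (2, 0)→(15, 13): d=(13,13) right/bottom  bias=-1
    (1,0)@(3, 1): e=[48,4,0] → .  [on edge]
    (1,1)@(3, 3): e=[24,2,26] → X
    (2,1)@(5, 3): e=[40,12,0] → .  [on edge]
    (1,2)@(3, 5): e=[0,0,52] → X  [on edge]
    (2,2)@(5, 5): e=[16,10,26] → X
    (3,2)@(7, 5): e=[32,20,0] → .  [on edge]
    (1,3)@(3, 7): e=[-24,-2,78] → .
    (2,3)@(5, 7): e=[-8,8,52] → .
    (3,3)@(7, 7): e=[8,18,26] → X
    (4,3)@(9, 7): e=[24,28,0] → .  [on edge]
    (3,4)@(7, 9): e=[-16,16,52] → .
    (4,4)@(9, 9): e=[0,26,26] → X  [on edge]
    (5,4)@(11, 9): e=[16,36,0] → .  [on edge]
    (6,5)@(13, 11): e=[8,44,0] → .  [on edge]
    (7,6)@(15, 13): e=[0,52,0] → .  [on edge]
    (2,7)@(5, 15): e=[-104,0,156] → .  [on edge]
    (8,7)@(17, 15): e=[-8,60,0] → .  [on edge]
  covered (5 px):
    . . . . . . . . .
    . X . . . . . . .
    . X X . . . . . .
    . . . X . . . . .
    . . . . X . . . .
    . . . . . . . . .
    . . . . . . . . .
    . . . . . . . . .
    . . . . . . . . .
T4:
  2·area = 60
  edge (6, 6)→(4, 0): d=(-2,-6) top-left  bias=+0
  edge (4, 0)→(15, 3): d=(11,3) right/bottom  bias=-1
  edge (15, 3)→(6, 6): d=(-9,3) right/bottom  bias=-1
    (2,0)@(5, 1): e=[4,8,48] → X
    (3,0)@(7, 1): e=[16,2,42] → X
    (4,0)@(9, 1): e=[28,-4,36] → .
    (2,1)@(5, 3): e=[0,30,30] → X  [on edge]
    (4,1)@(9, 3): e=[24,18,18] → X
    (5,1)@(11, 3): e=[36,12,12] → X
    (6,1)@(13, 3): e=[48,6,6] → X
    (7,1)@(15, 3): e=[60,0,0] → .  [on edge]
    (2,2)@(5, 5): e=[-4,52,12] → .
    (3,2)@(7, 5): e=[8,46,6] → X
    (4,2)@(9, 5): e=[20,40,0] → .  [on edge]
    (5,2)@(11, 5): e=[32,34,-6] → .
    (1,3)@(3, 7): e=[-20,80,0] → .  [on edge]
    (3,4)@(7, 9): e=[0,90,-30] → .  [on edge]
    (4,7)@(9, 15): e=[0,150,-90] → .  [on edge]
  covered (8 px):
    . . X X . . . . .
    . . X X X X X . .
    . . . X . . . . .
    . . . . . . . . .
    . . . . . . . . .
    . . . . . . . . .
    . . . . . . . . .
    . . . . . . . . .
    . . . . . . . . .

Result: 40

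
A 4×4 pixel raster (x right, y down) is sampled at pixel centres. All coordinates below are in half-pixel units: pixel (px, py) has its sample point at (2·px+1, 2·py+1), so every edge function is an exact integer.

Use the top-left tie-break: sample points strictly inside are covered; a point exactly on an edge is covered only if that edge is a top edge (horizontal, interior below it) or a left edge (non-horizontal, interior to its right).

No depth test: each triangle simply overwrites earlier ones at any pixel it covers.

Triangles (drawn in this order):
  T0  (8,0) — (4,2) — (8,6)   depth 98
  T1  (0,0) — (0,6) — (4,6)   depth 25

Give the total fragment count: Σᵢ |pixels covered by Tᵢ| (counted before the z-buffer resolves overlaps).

T0:
  2·area = 24  (B↔C swapped to make it positive)
  edge (8, 0)→(8, 6): d=(0,6) right/bottom  bias=-1
  edge (8, 6)→(4, 2): d=(-4,-4) top-left  bias=+0
  edge (4, 2)→(8, 0): d=(4,-2) top-left  bias=+0
    (1,0)@(3, 1): e=[30,0,-6] → ·  [on edge]
    (3,0)@(7, 1): e=[6,16,2] → █
    (2,1)@(5, 3): e=[18,0,6] → █  [on edge]
    (2,2)@(5, 5): e=[18,-8,14] → ·
    (3,2)@(7, 5): e=[6,0,18] → █  [on edge]
    (3,3)@(7, 7): e=[6,-8,26] → ·
  covered (4 px):
    · · · █
    · · █ █
    · · · █
    · · · ·
T1:
  2·area = 24  (B↔C swapped to make it positive)
  edge (0, 0)→(4, 6): d=(4,6) right/bottom  bias=-1
  edge (4, 6)→(0, 6): d=(-4,0) right/bottom  bias=-1
  edge (0, 6)→(0, 0): d=(0,-6) top-left  bias=+0
    (0,1)@(1, 3): e=[6,12,6] → █
    (1,1)@(3, 3): e=[-6,12,18] → ·
    (0,2)@(1, 5): e=[14,4,6] → █
    (1,2)@(3, 5): e=[2,4,18] → █
    (2,2)@(5, 5): e=[-10,4,30] → ·
    (0,3)@(1, 7): e=[22,-4,6] → ·
    (1,3)@(3, 7): e=[10,-4,18] → ·
  covered (3 px):
    · · · ·
    █ · · ·
    █ █ · ·
    · · · ·

Final: 7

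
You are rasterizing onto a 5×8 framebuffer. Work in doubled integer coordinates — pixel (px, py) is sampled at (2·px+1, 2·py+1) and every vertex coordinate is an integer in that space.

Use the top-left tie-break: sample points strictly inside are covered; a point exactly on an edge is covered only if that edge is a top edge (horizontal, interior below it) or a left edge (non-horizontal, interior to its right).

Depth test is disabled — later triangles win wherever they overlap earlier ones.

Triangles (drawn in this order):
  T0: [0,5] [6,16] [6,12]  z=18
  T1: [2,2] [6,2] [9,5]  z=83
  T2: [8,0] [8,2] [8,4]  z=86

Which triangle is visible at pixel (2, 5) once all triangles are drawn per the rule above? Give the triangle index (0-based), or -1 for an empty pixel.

T0:
  2·area = 24  (B↔C swapped to make it positive)
  edge (0, 5)→(6, 12): d=(6,7) right/bottom  bias=-1
  edge (6, 12)→(6, 16): d=(0,4) right/bottom  bias=-1
  edge (6, 16)→(0, 5): d=(-6,-11) top-left  bias=+0
    (1,4)@(3, 9): e=[3,12,9] → X
    (2,4)@(5, 9): e=[-11,4,31] → .
    (1,5)@(3, 11): e=[15,12,-3] → .
    (2,5)@(5, 11): e=[1,4,19] → X
    (3,5)@(7, 11): e=[-13,-4,41] → .
    (2,6)@(5, 13): e=[13,4,7] → X
    (3,6)@(7, 13): e=[-1,-4,29] → .
    (2,7)@(5, 15): e=[25,4,-5] → .
  covered (3 px):
    . . . . .
    . . . . .
    . . . . .
    . . . . .
    . X . . .
    . . X . .
    . . X . .
    . . . . .
T1:
  2·area = 12
  edge (2, 2)→(6, 2): d=(4,0) top-left  bias=+0
  edge (6, 2)→(9, 5): d=(3,3) right/bottom  bias=-1
  edge (9, 5)→(2, 2): d=(-7,-3) top-left  bias=+0
    (2,0)@(5, 1): e=[-4,0,16] → .  [on edge]
    (2,1)@(5, 3): e=[4,6,2] → X
    (3,1)@(7, 3): e=[4,0,8] → .  [on edge]
    (2,2)@(5, 5): e=[12,12,-12] → .
    (4,2)@(9, 5): e=[12,0,0] → .  [on edge]
  covered (1 px):
    . . . . .
    . . X . .
    . . . . .
    . . . . .
    . . . . .
    . . . . .
    . . . . .
    . . . . .
T2:
  degenerate (2·area = 0) — covers nothing

Z-buffer (winner per pixel, '.' = empty):
  . . . . .
  . . 1 . .
  . . . . .
  . . . . .
  . 0 . . .
  . . 0 . .
  . . 0 . .
  . . . . .

Final: 0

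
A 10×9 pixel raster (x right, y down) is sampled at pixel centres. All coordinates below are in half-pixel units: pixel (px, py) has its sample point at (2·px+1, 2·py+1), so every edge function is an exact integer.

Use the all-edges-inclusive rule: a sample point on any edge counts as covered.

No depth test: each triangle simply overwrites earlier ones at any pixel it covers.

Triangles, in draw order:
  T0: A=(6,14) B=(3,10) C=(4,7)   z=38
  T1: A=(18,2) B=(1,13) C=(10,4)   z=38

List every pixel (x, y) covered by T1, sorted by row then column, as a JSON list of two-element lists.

T0:
  2·area = 13
  edge (6, 14)→(3, 10): d=(-3,-4) inclusive
  edge (3, 10)→(4, 7): d=(1,-3) inclusive
  edge (4, 7)→(6, 14): d=(2,7) inclusive
    (2,5)@(5, 11): e=[5,7,1] → #
    (3,5)@(7, 11): e=[13,13,-13] → ·
    (2,6)@(5, 13): e=[-1,9,5] → ·
  covered (1 px):
    · · · · · · · · · ·
    · · · · · · · · · ·
    · · · · · · · · · ·
    · · · · · · · · · ·
    · · · · · · · · · ·
    · · # · · · · · · ·
    · · · · · · · · · ·
    · · · · · · · · · ·
    · · · · · · · · · ·
T1:
  2·area = 54
  edge (18, 2)→(1, 13): d=(-17,11) inclusive
  edge (1, 13)→(10, 4): d=(9,-9) inclusive
  edge (10, 4)→(18, 2): d=(8,-2) inclusive
    (6,0)@(13, 1): e=[72,0,-18] → ·  [on edge]
    (5,1)@(11, 3): e=[60,0,-6] → ·  [on edge]
    (7,1)@(15, 3): e=[16,36,2] → #
    (8,1)@(17, 3): e=[-6,54,6] → ·
    (4,2)@(9, 5): e=[48,0,6] → #  [on edge]
    (5,2)@(11, 5): e=[26,18,10] → #
    (6,2)@(13, 5): e=[4,36,14] → #
    (7,2)@(15, 5): e=[-18,54,18] → ·
    (3,3)@(7, 7): e=[36,0,18] → #  [on edge]
    (5,3)@(11, 7): e=[-8,36,26] → ·
    (6,3)@(13, 7): e=[-30,54,30] → ·
    (2,4)@(5, 9): e=[24,0,30] → #  [on edge]
    (1,5)@(3, 11): e=[12,0,42] → #  [on edge]
    (0,6)@(1, 13): e=[0,0,54] → #  [on edge]
  covered (10 px):
    · · · · · · · · · ·
    · · · · · · · # · ·
    · · · · # # # · · ·
    · · · # # · · · · ·
    · · # # · · · · · ·
    · # · · · · · · · ·
    # · · · · · · · · ·
    · · · · · · · · · ·
    · · · · · · · · · ·

Final: [[7,1],[4,2],[5,2],[6,2],[3,3],[4,3],[2,4],[3,4],[1,5],[0,6]]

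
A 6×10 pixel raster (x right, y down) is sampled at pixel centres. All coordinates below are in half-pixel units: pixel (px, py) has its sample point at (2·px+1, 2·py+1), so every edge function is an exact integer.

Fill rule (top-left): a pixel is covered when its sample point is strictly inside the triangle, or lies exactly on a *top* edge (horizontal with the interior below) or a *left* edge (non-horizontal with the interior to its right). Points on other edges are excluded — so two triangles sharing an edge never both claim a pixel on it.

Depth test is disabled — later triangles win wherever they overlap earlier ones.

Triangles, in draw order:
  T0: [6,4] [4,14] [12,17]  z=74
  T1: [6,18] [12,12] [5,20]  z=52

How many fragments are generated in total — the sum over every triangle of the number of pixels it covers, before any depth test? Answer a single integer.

T0:
  2·area = 86  (B↔C swapped to make it positive)
  edge (6, 4)→(12, 17): d=(6,13) right/bottom  bias=-1
  edge (12, 17)→(4, 14): d=(-8,-3) top-left  bias=+0
  edge (4, 14)→(6, 4): d=(2,-10) top-left  bias=+0
    (3,3)@(7, 7): e=[5,65,16] → #
    (4,3)@(9, 7): e=[-21,71,36] → ·
    (2,4)@(5, 9): e=[43,43,0] → #  [on edge]
    (4,4)@(9, 9): e=[-9,55,40] → ·
    (2,5)@(5, 11): e=[55,27,4] → #
    (4,5)@(9, 11): e=[3,39,44] → #
    (5,5)@(11, 11): e=[-23,45,64] → ·
    (2,6)@(5, 13): e=[67,11,8] → #
    (5,6)@(11, 13): e=[-11,29,68] → ·
    (2,7)@(5, 15): e=[79,-5,12] → ·
    (3,7)@(7, 15): e=[53,1,32] → #
    (5,7)@(11, 15): e=[1,13,72] → #
    (1,9)@(3, 19): e=[129,-43,0] → ·  [on edge]
  covered (12 px):
    · · · · · ·
    · · · · · ·
    · · · · · ·
    · · · # · ·
    · · # # · ·
    · · # # # ·
    · · # # # ·
    · · · # # #
    · · · · · ·
    · · · · · ·
T1:
  2·area = 6
  edge (6, 18)→(12, 12): d=(6,-6) top-left  bias=+0
  edge (12, 12)→(5, 20): d=(-7,8) right/bottom  bias=-1
  edge (5, 20)→(6, 18): d=(1,-2) top-left  bias=+0
    (5,6)@(11, 13): e=[0,1,5] → #  [on edge]
    (4,7)@(9, 15): e=[0,3,3] → #  [on edge]
    (5,7)@(11, 15): e=[12,-13,7] → ·
    (3,8)@(7, 17): e=[0,5,1] → #  [on edge]
    (4,8)@(9, 17): e=[12,-11,5] → ·
    (2,9)@(5, 19): e=[0,7,-1] → ·  [on edge]
    (3,9)@(7, 19): e=[12,-9,3] → ·
  covered (3 px):
    · · · · · ·
    · · · · · ·
    · · · · · ·
    · · · · · ·
    · · · · · ·
    · · · · · ·
    · · · · · #
    · · · · # ·
    · · · # · ·
    · · · · · ·

Result: 15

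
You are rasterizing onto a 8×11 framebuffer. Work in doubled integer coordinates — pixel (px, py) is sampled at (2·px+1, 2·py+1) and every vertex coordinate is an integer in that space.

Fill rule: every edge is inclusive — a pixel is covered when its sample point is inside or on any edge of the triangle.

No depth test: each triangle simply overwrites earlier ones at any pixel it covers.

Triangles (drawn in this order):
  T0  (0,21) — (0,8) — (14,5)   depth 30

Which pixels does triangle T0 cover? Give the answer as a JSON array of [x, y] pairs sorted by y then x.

T0:
  2·area = 182
  edge (0, 21)→(0, 8): d=(0,-13) inclusive
  edge (0, 8)→(14, 5): d=(14,-3) inclusive
  edge (14, 5)→(0, 21): d=(-14,16) inclusive
    (2,3)@(5, 7): e=[65,1,116] → X
    (3,3)@(7, 7): e=[91,7,84] → X
    (4,3)@(9, 7): e=[117,13,52] → X
    (5,3)@(11, 7): e=[143,19,20] → X
    (6,3)@(13, 7): e=[169,25,-12] → .
    (0,4)@(1, 9): e=[13,17,152] → X
    (1,4)@(3, 9): e=[39,23,120] → X
    (5,4)@(11, 9): e=[143,47,-8] → .
    (0,5)@(1, 11): e=[13,45,124] → X
    (4,5)@(9, 11): e=[117,69,-4] → .
    (0,6)@(1, 13): e=[13,73,96] → X
    (3,6)@(7, 13): e=[91,91,0] → X  [on edge]
  covered (23 px):
    . . . . . . . .
    . . . . . . . .
    . . . . . . . .
    . . X X X X . .
    X X X X X . . .
    X X X X . . . .
    X X X X . . . .
    X X X . . . . .
    X X . . . . . .
    X . . . . . . .
    . . . . . . . .

Result: [[2,3],[3,3],[4,3],[5,3],[0,4],[1,4],[2,4],[3,4],[4,4],[0,5],[1,5],[2,5],[3,5],[0,6],[1,6],[2,6],[3,6],[0,7],[1,7],[2,7],[0,8],[1,8],[0,9]]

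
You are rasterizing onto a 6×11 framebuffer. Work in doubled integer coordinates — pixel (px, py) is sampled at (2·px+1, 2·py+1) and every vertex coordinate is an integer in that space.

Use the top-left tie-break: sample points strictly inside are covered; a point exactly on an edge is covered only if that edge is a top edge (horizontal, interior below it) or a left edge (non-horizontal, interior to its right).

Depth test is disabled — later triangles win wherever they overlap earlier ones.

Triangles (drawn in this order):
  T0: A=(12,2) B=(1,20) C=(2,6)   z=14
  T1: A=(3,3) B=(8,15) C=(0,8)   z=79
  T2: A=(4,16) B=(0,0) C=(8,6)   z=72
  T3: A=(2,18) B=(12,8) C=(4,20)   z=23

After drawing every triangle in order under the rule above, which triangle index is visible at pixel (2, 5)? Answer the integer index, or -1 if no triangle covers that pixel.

T0:
  2·area = 136
  edge (12, 2)→(1, 20): d=(-11,18) right/bottom  bias=-1
  edge (1, 20)→(2, 6): d=(1,-14) top-left  bias=+0
  edge (2, 6)→(12, 2): d=(10,-4) top-left  bias=+0
    (5,1)@(11, 3): e=[7,123,6] → X
    (2,2)@(5, 5): e=[93,41,2] → X
    (3,2)@(7, 5): e=[57,69,10] → X
    (4,2)@(9, 5): e=[21,97,18] → X
    (5,2)@(11, 5): e=[-15,125,26] → .
    (1,3)@(3, 7): e=[107,15,14] → X
    (4,3)@(9, 7): e=[-1,99,38] → .
    (1,4)@(3, 9): e=[85,17,34] → X
    (4,4)@(9, 9): e=[-23,101,58] → .
    (1,5)@(3, 11): e=[63,19,54] → X
    (3,5)@(7, 11): e=[-9,75,70] → .
    (1,6)@(3, 13): e=[41,21,74] → X
  covered (15 px):
    . . . . . .
    . . . . . X
    . . X X X .
    . X X X . .
    . X X X . .
    . X X . . .
    . X X . . .
    . X . . . .
    . . . . . .
    . . . . . .
    . . . . . .
T1:
  2·area = 61
  edge (3, 3)→(8, 15): d=(5,12) right/bottom  bias=-1
  edge (8, 15)→(0, 8): d=(-8,-7) top-left  bias=+0
  edge (0, 8)→(3, 3): d=(3,-5) top-left  bias=+0
    (1,1)@(3, 3): e=[0,61,0] → .  [on edge]
    (1,2)@(3, 5): e=[10,45,6] → X
    (2,2)@(5, 5): e=[-14,59,16] → .
    (0,3)@(1, 7): e=[44,15,2] → X
    (2,3)@(5, 7): e=[-4,43,22] → .
    (0,4)@(1, 9): e=[54,-1,8] → .
    (1,4)@(3, 9): e=[30,13,18] → X
    (2,4)@(5, 9): e=[6,27,28] → X
    (3,4)@(7, 9): e=[-18,41,38] → .
    (1,5)@(3, 11): e=[40,-3,24] → .
    (2,5)@(5, 11): e=[16,11,34] → X
    (3,5)@(7, 11): e=[-8,25,44] → .
  covered (7 px):
    . . . . . .
    . . . . . .
    . X . . . .
    X X . . . .
    . X X . . .
    . . X . . .
    . . . X . .
    . . . . . .
    . . . . . .
    . . . . . .
    . . . . . .
T2:
  2·area = 104
  edge (4, 16)→(0, 0): d=(-4,-16) top-left  bias=+0
  edge (0, 0)→(8, 6): d=(8,6) right/bottom  bias=-1
  edge (8, 6)→(4, 16): d=(-4,10) right/bottom  bias=-1
    (0,0)@(1, 1): e=[12,2,90] → X
    (1,0)@(3, 1): e=[44,-10,70] → .
    (0,1)@(1, 3): e=[4,18,82] → X
    (1,1)@(3, 3): e=[36,6,62] → X
    (2,1)@(5, 3): e=[68,-6,42] → .
    (0,2)@(1, 5): e=[-4,34,74] → .
    (1,2)@(3, 5): e=[28,22,54] → X
    (2,2)@(5, 5): e=[60,10,34] → X
    (3,2)@(7, 5): e=[92,-2,14] → .
    (1,3)@(3, 7): e=[20,38,46] → X
    (3,3)@(7, 7): e=[84,14,6] → X
    (4,3)@(9, 7): e=[116,2,-14] → .
  covered (13 px):
    X . . . . .
    X X . . . .
    . X X . . .
    . X X X . .
    . X X . . .
    . X X . . .
    . . X . . .
    . . . . . .
    . . . . . .
    . . . . . .
    . . . . . .
T3:
  2·area = 40
  edge (2, 18)→(12, 8): d=(10,-10) top-left  bias=+0
  edge (12, 8)→(4, 20): d=(-8,12) right/bottom  bias=-1
  edge (4, 20)→(2, 18): d=(-2,-2) top-left  bias=+0
    (5,4)@(11, 9): e=[0,4,36] → X  [on edge]
    (4,5)@(9, 11): e=[0,12,28] → X  [on edge]
    (5,5)@(11, 11): e=[20,-12,32] → .
    (3,6)@(7, 13): e=[0,20,20] → X  [on edge]
    (4,6)@(9, 13): e=[20,-4,24] → .
    (2,7)@(5, 15): e=[0,28,12] → X  [on edge]
    (4,7)@(9, 15): e=[40,-20,20] → .
    (0,8)@(1, 17): e=[-20,60,0] → .  [on edge]
    (1,8)@(3, 17): e=[0,36,4] → X  [on edge]
    (3,8)@(7, 17): e=[40,-12,12] → .
    (0,9)@(1, 19): e=[0,44,-4] → .  [on edge]
    (1,9)@(3, 19): e=[20,20,0] → X  [on edge]
    (2,10)@(5, 21): e=[60,-20,0] → .  [on edge]
  covered (8 px):
    . . . . . .
    . . . . . .
    . . . . . .
    . . . . . .
    . . . . . X
    . . . . X .
    . . . X . .
    . . X X . .
    . X X . . .
    . X . . . .
    . . . . . .

Z-buffer (winner per pixel, '.' = empty):
  2 . . . . .
  2 2 . . . 0
  . 2 2 0 0 .
  1 2 2 2 . .
  . 2 2 0 . 3
  . 2 2 . 3 .
  . 0 2 3 . .
  . 0 3 3 . .
  . 3 3 . . .
  . 3 . . . .
  . . . . . .

Answer: 2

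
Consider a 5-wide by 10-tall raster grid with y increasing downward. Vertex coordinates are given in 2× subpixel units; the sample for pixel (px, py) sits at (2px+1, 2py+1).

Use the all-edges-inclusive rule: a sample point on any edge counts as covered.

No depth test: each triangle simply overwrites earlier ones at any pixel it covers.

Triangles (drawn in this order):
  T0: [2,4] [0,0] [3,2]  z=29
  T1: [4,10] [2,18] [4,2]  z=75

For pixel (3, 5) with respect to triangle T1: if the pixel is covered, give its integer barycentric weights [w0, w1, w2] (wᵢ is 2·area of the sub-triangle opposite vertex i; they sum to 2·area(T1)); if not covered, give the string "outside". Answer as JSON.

T0:
  2·area = 8
  edge (2, 4)→(0, 0): d=(-2,-4) inclusive
  edge (0, 0)→(3, 2): d=(3,2) inclusive
  edge (3, 2)→(2, 4): d=(-1,2) inclusive
    (0,0)@(1, 1): e=[2,1,5] → █
    (1,0)@(3, 1): e=[10,-3,1] → ·
    (0,1)@(1, 3): e=[-2,7,3] → ·
  covered (1 px):
    █ · · · ·
    · · · · ·
    · · · · ·
    · · · · ·
    · · · · ·
    · · · · ·
    · · · · ·
    · · · · ·
    · · · · ·
    · · · · ·
T1:
  2·area = 16
  edge (4, 10)→(2, 18): d=(-2,8) inclusive
  edge (2, 18)→(4, 2): d=(2,-16) inclusive
  edge (4, 2)→(4, 10): d=(0,8) inclusive
    (1,5)@(3, 11): e=[6,2,8] → █
    (2,5)@(5, 11): e=[-10,34,-8] → ·
    (1,6)@(3, 13): e=[2,6,8] → █
    (2,6)@(5, 13): e=[-14,38,-8] → ·
    (1,7)@(3, 15): e=[-2,10,8] → ·
  covered (2 px):
    · · · · ·
    · · · · ·
    · · · · ·
    · · · · ·
    · · · · ·
    · █ · · ·
    · █ · · ·
    · · · · ·
    · · · · ·
    · · · · ·

Final: "outside"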